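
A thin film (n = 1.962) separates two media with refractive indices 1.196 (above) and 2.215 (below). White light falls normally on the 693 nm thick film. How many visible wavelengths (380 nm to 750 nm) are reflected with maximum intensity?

4

At the upper boundary (n = 1.196 to n = 1.962) the reflected ray undergoes a half-wave phase shift.
At the lower boundary (n = 1.962 to n = 2.215) the reflected ray undergoes a half-wave phase shift.
Zero or two π shifts → no net half-wave offset.
For strong reflection here: 2 n t = m λ.
λ = 2 n t / m = 2719 / m nm.
m=3: 906 nm (IR); m=4: 680 nm (visible); m=5: 544 nm (visible); m=6: 453 nm (visible); m=7: 388 nm (visible); m=8: 340 nm (UV).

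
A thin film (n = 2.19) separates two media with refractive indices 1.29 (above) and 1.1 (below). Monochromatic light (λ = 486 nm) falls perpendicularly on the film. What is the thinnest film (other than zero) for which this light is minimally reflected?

111 nm

At the upper boundary (n = 1.29 to n = 2.19) the reflected ray undergoes a half-wave phase shift.
Ray reflecting at the bottom interface goes from n = 2.19 toward n = 1.1: no phase shift.
The two reflections differ by half a wavelength.
With one net inversion, destructive interference in reflection requires 2 n t = m λ.
Minimum nonzero at m = 1: t = λ / (2 n) = 486 / (2 × 2.19) = 111 nm.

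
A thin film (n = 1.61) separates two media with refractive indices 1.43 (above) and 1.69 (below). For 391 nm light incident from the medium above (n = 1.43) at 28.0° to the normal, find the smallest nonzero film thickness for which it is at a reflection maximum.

Ray reflecting at the top interface goes from n = 1.43 toward n = 1.61: a half-wave phase shift.
At the lower boundary (n = 1.61 to n = 1.69) the reflected ray undergoes a half-wave phase shift.
Net: no relative phase inversion (both shifts match).
For strong reflection here: 2 n t cos θ_r = m λ.
Snell's law: 1.43 sin 28.0° = 1.61 sin θ_r → sin θ_r = 0.417, cos θ_r = 0.909.
Minimum nonzero at m = 1: t = λ / (2 n cos θ_r) = 391 / (2 × 1.61 × 0.909) = 134 nm.

134 nm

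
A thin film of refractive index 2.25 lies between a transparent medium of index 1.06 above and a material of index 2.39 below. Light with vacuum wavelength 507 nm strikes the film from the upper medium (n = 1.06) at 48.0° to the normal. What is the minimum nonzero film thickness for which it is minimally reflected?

Ray reflecting at the top interface goes from n = 1.06 toward n = 2.25: a half-wave phase shift.
Ray reflecting at the bottom interface goes from n = 2.25 toward n = 2.39: a half-wave phase shift.
Net: no relative phase inversion (both shifts match).
For dark reflection here: 2 n t cos θ_r = (m + ½) λ.
Snell's law: 1.06 sin 48.0° = 2.25 sin θ_r → sin θ_r = 0.350, cos θ_r = 0.937.
Minimum at m = 0: t = λ / (4 n cos θ_r) = 507 / (4 × 2.25 × 0.937) = 60.1 nm.

60.1 nm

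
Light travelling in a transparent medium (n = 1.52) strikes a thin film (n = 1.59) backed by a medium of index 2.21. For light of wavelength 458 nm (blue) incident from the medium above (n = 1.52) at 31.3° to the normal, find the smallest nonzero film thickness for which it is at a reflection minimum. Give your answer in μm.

0.0830 μm

Top surface (1.52 → 1.59): reflection off a higher-index medium gives a half-wave phase shift.
At the lower boundary (n = 1.59 to n = 2.21) the reflected ray undergoes a half-wave phase shift.
Net: no relative phase inversion (both shifts match).
With no net inversion, destructive interference in reflection requires 2 n t cos θ_r = (m + ½) λ.
Snell's law: 1.52 sin 31.3° = 1.59 sin θ_r → sin θ_r = 0.497, cos θ_r = 0.868.
Minimum at m = 0: t = λ / (4 n cos θ_r) = 458 / (4 × 1.59 × 0.868) = 83.0 nm.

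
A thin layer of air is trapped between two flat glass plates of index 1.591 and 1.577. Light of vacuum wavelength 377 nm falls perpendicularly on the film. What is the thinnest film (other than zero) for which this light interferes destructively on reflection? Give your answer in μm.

0.189 μm

Top surface (1.591 → 1.0): reflection off a lower-index medium gives no phase shift.
At the lower boundary (n = 1.0 to n = 1.577) the reflected ray undergoes a half-wave phase shift.
Net: one phase inversion between the two reflected rays.
So the condition for destructive reflection is 2 n t = m λ.
Minimum nonzero at m = 1: t = λ / (2 n) = 377 / (2 × 1.0) = 189 nm.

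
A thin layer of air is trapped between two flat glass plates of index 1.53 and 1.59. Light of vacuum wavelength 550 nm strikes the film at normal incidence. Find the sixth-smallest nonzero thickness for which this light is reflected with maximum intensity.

1513 nm

Top surface (1.53 → 1.0): reflection off a lower-index medium gives no phase shift.
Ray reflecting at the bottom interface goes from n = 1.0 toward n = 1.59: a half-wave phase shift.
Exactly one π shift → a net half-wave offset.
So the condition for constructive reflection is 2 n t = (m + ½) λ.
The sixth-smallest nonzero thickness corresponds to m = 5: t = (m + ½) λ / (2 n) = 5.50 × 550 / (2 × 1.0) = 1513 nm.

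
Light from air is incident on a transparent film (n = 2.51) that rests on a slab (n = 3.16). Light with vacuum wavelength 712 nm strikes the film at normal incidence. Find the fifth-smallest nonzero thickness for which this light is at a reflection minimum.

638 nm

Ray reflecting at the top interface goes from n = 1.0 toward n = 2.51: a half-wave phase shift.
Ray reflecting at the bottom interface goes from n = 2.51 toward n = 3.16: a half-wave phase shift.
Net: no relative phase inversion (both shifts match).
With no net inversion, destructive interference in reflection requires 2 n t = (m + ½) λ.
The fifth-smallest nonzero thickness corresponds to m = 4: t = (m + ½) λ / (2 n) = 4.50 × 712 / (2 × 2.51) = 638 nm.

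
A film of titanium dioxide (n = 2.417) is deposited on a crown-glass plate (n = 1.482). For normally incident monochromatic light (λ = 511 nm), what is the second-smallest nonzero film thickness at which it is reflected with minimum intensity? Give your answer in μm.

At the upper boundary (n = 1.0 to n = 2.417) the reflected ray undergoes a half-wave phase shift.
Ray reflecting at the bottom interface goes from n = 2.417 toward n = 1.482: no phase shift.
The two reflections differ by half a wavelength.
For weak reflection here: 2 n t = m λ.
The second-smallest nonzero thickness corresponds to m = 2: t = m λ / (2 n) = 2.00 × 511 / (2 × 2.417) = 211 nm.

0.211 μm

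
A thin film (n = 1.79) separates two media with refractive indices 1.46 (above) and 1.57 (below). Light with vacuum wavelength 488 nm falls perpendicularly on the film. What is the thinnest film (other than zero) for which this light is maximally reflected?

68.2 nm

Top surface (1.46 → 1.79): reflection off a higher-index medium gives a half-wave phase shift.
At the lower boundary (n = 1.79 to n = 1.57) the reflected ray undergoes no phase shift.
The two reflections differ by half a wavelength.
So the condition for constructive reflection is 2 n t = (m + ½) λ.
Minimum at m = 0: t = λ / (4 n) = 488 / (4 × 1.79) = 68.2 nm.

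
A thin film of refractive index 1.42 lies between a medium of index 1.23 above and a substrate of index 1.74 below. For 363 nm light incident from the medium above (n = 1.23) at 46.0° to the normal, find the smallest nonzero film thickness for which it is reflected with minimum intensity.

At the upper boundary (n = 1.23 to n = 1.42) the reflected ray undergoes a half-wave phase shift.
Bottom surface (1.42 → 1.74): reflection off a higher-index medium gives a half-wave phase shift.
The two reflections carry the same phase change, so no net offset.
So the condition for destructive reflection is 2 n t cos θ_r = (m + ½) λ.
Snell's law: 1.23 sin 46.0° = 1.42 sin θ_r → sin θ_r = 0.623, cos θ_r = 0.782.
Minimum at m = 0: t = λ / (4 n cos θ_r) = 363 / (4 × 1.42 × 0.782) = 81.7 nm.

81.7 nm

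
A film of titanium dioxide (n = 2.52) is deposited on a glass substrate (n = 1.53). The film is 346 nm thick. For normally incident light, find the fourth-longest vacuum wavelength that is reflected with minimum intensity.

Top surface (1.0 → 2.52): reflection off a higher-index medium gives a half-wave phase shift.
At the lower boundary (n = 2.52 to n = 1.53) the reflected ray undergoes no phase shift.
Exactly one π shift → a net half-wave offset.
So the condition for destructive reflection is 2 n t = m λ.
λ = 2 n t / m. The fourth-longest wavelength is m = 4: λ = 2 × 2.52 × 346 / 4.00 = 436 nm.

436 nm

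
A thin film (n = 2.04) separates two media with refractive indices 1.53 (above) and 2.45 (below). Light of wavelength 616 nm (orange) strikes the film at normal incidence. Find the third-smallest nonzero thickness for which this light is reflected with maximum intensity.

Ray reflecting at the top interface goes from n = 1.53 toward n = 2.04: a half-wave phase shift.
At the lower boundary (n = 2.04 to n = 2.45) the reflected ray undergoes a half-wave phase shift.
The two reflections carry the same phase change, so no net offset.
With no net inversion, constructive interference in reflection requires 2 n t = m λ.
The third-smallest nonzero thickness corresponds to m = 3: t = m λ / (2 n) = 3.00 × 616 / (2 × 2.04) = 453 nm.

453 nm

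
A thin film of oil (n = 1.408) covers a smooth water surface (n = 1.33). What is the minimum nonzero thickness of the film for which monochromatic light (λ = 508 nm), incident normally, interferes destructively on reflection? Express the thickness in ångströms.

1804 Å

Ray reflecting at the top interface goes from n = 1.0 toward n = 1.408: a half-wave phase shift.
Bottom surface (1.408 → 1.33): reflection off a lower-index medium gives no phase shift.
Net: one phase inversion between the two reflected rays.
With one net inversion, destructive interference in reflection requires 2 n t = m λ.
Minimum nonzero at m = 1: t = λ / (2 n) = 508 / (2 × 1.408) = 180 nm.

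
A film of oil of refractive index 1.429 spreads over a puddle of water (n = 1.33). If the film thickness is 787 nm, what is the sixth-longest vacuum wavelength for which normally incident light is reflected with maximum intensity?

409 nm

At the upper boundary (n = 1.0 to n = 1.429) the reflected ray undergoes a half-wave phase shift.
Bottom surface (1.429 → 1.33): reflection off a lower-index medium gives no phase shift.
The two reflections differ by half a wavelength.
With one net inversion, constructive interference in reflection requires 2 n t = (m + ½) λ.
λ = 2 n t / (m + ½). The sixth-longest wavelength is m = 5: λ = 2 × 1.429 × 787 / 5.50 = 409 nm.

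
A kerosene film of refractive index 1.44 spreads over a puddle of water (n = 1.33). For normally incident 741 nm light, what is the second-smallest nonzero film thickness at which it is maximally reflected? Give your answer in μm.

Top surface (1.0 → 1.44): reflection off a higher-index medium gives a half-wave phase shift.
Ray reflecting at the bottom interface goes from n = 1.44 toward n = 1.33: no phase shift.
Net: one phase inversion between the two reflected rays.
With one net inversion, constructive interference in reflection requires 2 n t = (m + ½) λ.
The second-smallest nonzero thickness corresponds to m = 1: t = (m + ½) λ / (2 n) = 1.50 × 741 / (2 × 1.44) = 386 nm.

0.386 μm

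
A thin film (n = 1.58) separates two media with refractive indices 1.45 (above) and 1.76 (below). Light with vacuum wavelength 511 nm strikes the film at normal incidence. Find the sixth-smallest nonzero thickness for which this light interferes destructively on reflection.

At the upper boundary (n = 1.45 to n = 1.58) the reflected ray undergoes a half-wave phase shift.
At the lower boundary (n = 1.58 to n = 1.76) the reflected ray undergoes a half-wave phase shift.
The two reflections carry the same phase change, so no net offset.
So the condition for destructive reflection is 2 n t = (m + ½) λ.
The sixth-smallest nonzero thickness corresponds to m = 5: t = (m + ½) λ / (2 n) = 5.50 × 511 / (2 × 1.58) = 889 nm.

889 nm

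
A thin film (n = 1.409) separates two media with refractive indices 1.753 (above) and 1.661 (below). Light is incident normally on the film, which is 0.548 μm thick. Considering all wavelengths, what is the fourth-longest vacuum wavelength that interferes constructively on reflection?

Ray reflecting at the top interface goes from n = 1.753 toward n = 1.409: no phase shift.
At the lower boundary (n = 1.409 to n = 1.661) the reflected ray undergoes a half-wave phase shift.
Net: one phase inversion between the two reflected rays.
With one net inversion, constructive interference in reflection requires 2 n t = (m + ½) λ.
λ = 2 n t / (m + ½). The fourth-longest wavelength is m = 3: λ = 2 × 1.409 × 548 / 3.50 = 441 nm.

441 nm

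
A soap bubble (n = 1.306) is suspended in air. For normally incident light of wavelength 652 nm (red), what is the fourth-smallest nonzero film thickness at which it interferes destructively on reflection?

998 nm

At the upper boundary (n = 1.0 to n = 1.306) the reflected ray undergoes a half-wave phase shift.
Bottom surface (1.306 → 1.0): reflection off a lower-index medium gives no phase shift.
Net: one phase inversion between the two reflected rays.
So the condition for destructive reflection is 2 n t = m λ.
The fourth-smallest nonzero thickness corresponds to m = 4: t = m λ / (2 n) = 4.00 × 652 / (2 × 1.306) = 998 nm.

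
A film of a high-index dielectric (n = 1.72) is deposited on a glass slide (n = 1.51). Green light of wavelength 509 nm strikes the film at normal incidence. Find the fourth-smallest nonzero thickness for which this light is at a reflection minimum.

Ray reflecting at the top interface goes from n = 1.0 toward n = 1.72: a half-wave phase shift.
Bottom surface (1.72 → 1.51): reflection off a lower-index medium gives no phase shift.
Exactly one π shift → a net half-wave offset.
So the condition for destructive reflection is 2 n t = m λ.
The fourth-smallest nonzero thickness corresponds to m = 4: t = m λ / (2 n) = 4.00 × 509 / (2 × 1.72) = 592 nm.

592 nm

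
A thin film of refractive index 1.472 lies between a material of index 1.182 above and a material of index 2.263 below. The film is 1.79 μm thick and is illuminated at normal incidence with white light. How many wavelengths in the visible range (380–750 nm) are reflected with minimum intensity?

At the upper boundary (n = 1.182 to n = 1.472) the reflected ray undergoes a half-wave phase shift.
Ray reflecting at the bottom interface goes from n = 1.472 toward n = 2.263: a half-wave phase shift.
The two reflections carry the same phase change, so no net offset.
With no net inversion, destructive interference in reflection requires 2 n t = (m + ½) λ.
λ = 2 n t / (m + ½) = 5270 / (m + ½) nm.
m=6: 811 nm (IR); m=7: 703 nm (visible); m=8: 620 nm (visible); m=9: 555 nm (visible); m=10: 502 nm (visible); m=11: 458 nm (visible); m=12: 422 nm (visible); m=13: 390 nm (visible); m=14: 363 nm (UV).

7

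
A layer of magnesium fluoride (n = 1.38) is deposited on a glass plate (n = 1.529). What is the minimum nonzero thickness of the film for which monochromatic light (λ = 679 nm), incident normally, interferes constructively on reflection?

246 nm

At the upper boundary (n = 1.0 to n = 1.38) the reflected ray undergoes a half-wave phase shift.
Bottom surface (1.38 → 1.529): reflection off a higher-index medium gives a half-wave phase shift.
Net: no relative phase inversion (both shifts match).
With no net inversion, constructive interference in reflection requires 2 n t = m λ.
Minimum nonzero at m = 1: t = λ / (2 n) = 679 / (2 × 1.38) = 246 nm.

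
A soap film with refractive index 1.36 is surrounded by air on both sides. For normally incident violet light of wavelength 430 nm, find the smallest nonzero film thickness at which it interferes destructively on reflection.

158 nm

At the upper boundary (n = 1.0 to n = 1.36) the reflected ray undergoes a half-wave phase shift.
At the lower boundary (n = 1.36 to n = 1.0) the reflected ray undergoes no phase shift.
The two reflections differ by half a wavelength.
With one net inversion, destructive interference in reflection requires 2 n t = m λ.
Minimum nonzero at m = 1: t = λ / (2 n) = 430 / (2 × 1.36) = 158 nm.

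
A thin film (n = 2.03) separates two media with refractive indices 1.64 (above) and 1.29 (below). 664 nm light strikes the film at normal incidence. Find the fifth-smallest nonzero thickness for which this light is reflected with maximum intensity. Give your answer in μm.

0.736 μm

At the upper boundary (n = 1.64 to n = 2.03) the reflected ray undergoes a half-wave phase shift.
At the lower boundary (n = 2.03 to n = 1.29) the reflected ray undergoes no phase shift.
Net: one phase inversion between the two reflected rays.
For maximum reflection here: 2 n t = (m + ½) λ.
The fifth-smallest nonzero thickness corresponds to m = 4: t = (m + ½) λ / (2 n) = 4.50 × 664 / (2 × 2.03) = 736 nm.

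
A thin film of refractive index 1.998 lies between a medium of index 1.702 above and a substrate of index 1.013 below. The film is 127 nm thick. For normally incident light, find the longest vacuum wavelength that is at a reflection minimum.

Top surface (1.702 → 1.998): reflection off a higher-index medium gives a half-wave phase shift.
At the lower boundary (n = 1.998 to n = 1.013) the reflected ray undergoes no phase shift.
Net: one phase inversion between the two reflected rays.
With one net inversion, destructive interference in reflection requires 2 n t = m λ.
λ = 2 n t / m. The longest wavelength is m = 1: λ = 2 × 1.998 × 127 / 1.00 = 507 nm.

507 nm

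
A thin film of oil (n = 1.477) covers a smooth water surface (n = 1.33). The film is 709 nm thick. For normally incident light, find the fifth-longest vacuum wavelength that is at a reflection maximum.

465 nm

At the upper boundary (n = 1.0 to n = 1.477) the reflected ray undergoes a half-wave phase shift.
Ray reflecting at the bottom interface goes from n = 1.477 toward n = 1.33: no phase shift.
Exactly one π shift → a net half-wave offset.
For bright reflection here: 2 n t = (m + ½) λ.
λ = 2 n t / (m + ½). The fifth-longest wavelength is m = 4: λ = 2 × 1.477 × 709 / 4.50 = 465 nm.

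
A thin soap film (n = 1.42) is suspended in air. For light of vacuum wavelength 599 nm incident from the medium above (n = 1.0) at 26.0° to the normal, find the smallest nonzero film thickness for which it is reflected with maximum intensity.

At the upper boundary (n = 1.0 to n = 1.42) the reflected ray undergoes a half-wave phase shift.
Ray reflecting at the bottom interface goes from n = 1.42 toward n = 1.0: no phase shift.
Exactly one π shift → a net half-wave offset.
With one net inversion, constructive interference in reflection requires 2 n t cos θ_r = (m + ½) λ.
Snell's law: 1.0 sin 26.0° = 1.42 sin θ_r → sin θ_r = 0.309, cos θ_r = 0.951.
Minimum at m = 0: t = λ / (4 n cos θ_r) = 599 / (4 × 1.42 × 0.951) = 111 nm.

111 nm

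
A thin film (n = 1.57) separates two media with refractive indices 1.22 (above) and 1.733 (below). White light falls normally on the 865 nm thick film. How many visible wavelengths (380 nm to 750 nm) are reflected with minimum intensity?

Top surface (1.22 → 1.57): reflection off a higher-index medium gives a half-wave phase shift.
Ray reflecting at the bottom interface goes from n = 1.57 toward n = 1.733: a half-wave phase shift.
Net: no relative phase inversion (both shifts match).
With no net inversion, destructive interference in reflection requires 2 n t = (m + ½) λ.
λ = 2 n t / (m + ½) = 2716 / (m + ½) nm.
m=3: 776 nm (IR); m=4: 604 nm (visible); m=5: 494 nm (visible); m=6: 418 nm (visible); m=7: 362 nm (UV).

3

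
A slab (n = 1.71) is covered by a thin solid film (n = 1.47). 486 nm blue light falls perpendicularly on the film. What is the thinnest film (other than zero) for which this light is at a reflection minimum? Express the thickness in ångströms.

Top surface (1.0 → 1.47): reflection off a higher-index medium gives a half-wave phase shift.
Bottom surface (1.47 → 1.71): reflection off a higher-index medium gives a half-wave phase shift.
The two reflections carry the same phase change, so no net offset.
With no net inversion, destructive interference in reflection requires 2 n t = (m + ½) λ.
Minimum at m = 0: t = λ / (4 n) = 486 / (4 × 1.47) = 82.7 nm.

827 Å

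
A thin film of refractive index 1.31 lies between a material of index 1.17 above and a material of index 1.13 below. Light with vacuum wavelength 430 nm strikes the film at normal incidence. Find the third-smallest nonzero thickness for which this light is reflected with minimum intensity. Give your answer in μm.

0.492 μm

At the upper boundary (n = 1.17 to n = 1.31) the reflected ray undergoes a half-wave phase shift.
Ray reflecting at the bottom interface goes from n = 1.31 toward n = 1.13: no phase shift.
Net: one phase inversion between the two reflected rays.
So the condition for destructive reflection is 2 n t = m λ.
The third-smallest nonzero thickness corresponds to m = 3: t = m λ / (2 n) = 3.00 × 430 / (2 × 1.31) = 492 nm.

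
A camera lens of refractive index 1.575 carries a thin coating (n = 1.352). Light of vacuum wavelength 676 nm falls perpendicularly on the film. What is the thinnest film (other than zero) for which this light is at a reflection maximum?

At the upper boundary (n = 1.0 to n = 1.352) the reflected ray undergoes a half-wave phase shift.
Ray reflecting at the bottom interface goes from n = 1.352 toward n = 1.575: a half-wave phase shift.
Zero or two π shifts → no net half-wave offset.
With no net inversion, constructive interference in reflection requires 2 n t = m λ.
Minimum nonzero at m = 1: t = λ / (2 n) = 676 / (2 × 1.352) = 250 nm.

250 nm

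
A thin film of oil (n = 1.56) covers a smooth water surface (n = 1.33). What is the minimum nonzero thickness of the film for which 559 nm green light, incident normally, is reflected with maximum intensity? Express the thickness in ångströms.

896 Å

At the upper boundary (n = 1.0 to n = 1.56) the reflected ray undergoes a half-wave phase shift.
Ray reflecting at the bottom interface goes from n = 1.56 toward n = 1.33: no phase shift.
The two reflections differ by half a wavelength.
With one net inversion, constructive interference in reflection requires 2 n t = (m + ½) λ.
Minimum at m = 0: t = λ / (4 n) = 559 / (4 × 1.56) = 89.6 nm.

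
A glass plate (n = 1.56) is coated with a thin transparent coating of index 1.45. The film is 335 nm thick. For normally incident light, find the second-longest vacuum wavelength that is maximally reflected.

Top surface (1.0 → 1.45): reflection off a higher-index medium gives a half-wave phase shift.
Bottom surface (1.45 → 1.56): reflection off a higher-index medium gives a half-wave phase shift.
The two reflections carry the same phase change, so no net offset.
For bright reflection here: 2 n t = m λ.
λ = 2 n t / m. The second-longest wavelength is m = 2: λ = 2 × 1.45 × 335 / 2.00 = 486 nm.

486 nm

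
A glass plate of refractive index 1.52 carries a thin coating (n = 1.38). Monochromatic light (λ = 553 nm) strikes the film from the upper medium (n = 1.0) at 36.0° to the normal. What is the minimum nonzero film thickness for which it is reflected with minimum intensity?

111 nm

At the upper boundary (n = 1.0 to n = 1.38) the reflected ray undergoes a half-wave phase shift.
Ray reflecting at the bottom interface goes from n = 1.38 toward n = 1.52: a half-wave phase shift.
Net: no relative phase inversion (both shifts match).
With no net inversion, destructive interference in reflection requires 2 n t cos θ_r = (m + ½) λ.
Snell's law: 1.0 sin 36.0° = 1.38 sin θ_r → sin θ_r = 0.426, cos θ_r = 0.905.
Minimum at m = 0: t = λ / (4 n cos θ_r) = 553 / (4 × 1.38 × 0.905) = 111 nm.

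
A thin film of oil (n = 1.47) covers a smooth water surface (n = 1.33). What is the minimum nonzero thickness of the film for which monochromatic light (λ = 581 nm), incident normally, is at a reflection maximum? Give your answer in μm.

At the upper boundary (n = 1.0 to n = 1.47) the reflected ray undergoes a half-wave phase shift.
Ray reflecting at the bottom interface goes from n = 1.47 toward n = 1.33: no phase shift.
The two reflections differ by half a wavelength.
So the condition for constructive reflection is 2 n t = (m + ½) λ.
Minimum at m = 0: t = λ / (4 n) = 581 / (4 × 1.47) = 98.8 nm.

0.0988 μm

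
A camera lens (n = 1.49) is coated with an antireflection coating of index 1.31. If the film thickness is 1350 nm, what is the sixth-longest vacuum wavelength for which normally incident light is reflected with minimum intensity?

643 nm

Ray reflecting at the top interface goes from n = 1.0 toward n = 1.31: a half-wave phase shift.
Bottom surface (1.31 → 1.49): reflection off a higher-index medium gives a half-wave phase shift.
Zero or two π shifts → no net half-wave offset.
So the condition for destructive reflection is 2 n t = (m + ½) λ.
λ = 2 n t / (m + ½). The sixth-longest wavelength is m = 5: λ = 2 × 1.31 × 1350 / 5.50 = 643 nm.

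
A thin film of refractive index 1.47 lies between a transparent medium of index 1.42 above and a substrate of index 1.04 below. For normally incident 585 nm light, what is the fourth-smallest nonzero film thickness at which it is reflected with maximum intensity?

Top surface (1.42 → 1.47): reflection off a higher-index medium gives a half-wave phase shift.
Bottom surface (1.47 → 1.04): reflection off a lower-index medium gives no phase shift.
Net: one phase inversion between the two reflected rays.
For bright reflection here: 2 n t = (m + ½) λ.
The fourth-smallest nonzero thickness corresponds to m = 3: t = (m + ½) λ / (2 n) = 3.50 × 585 / (2 × 1.47) = 696 nm.

696 nm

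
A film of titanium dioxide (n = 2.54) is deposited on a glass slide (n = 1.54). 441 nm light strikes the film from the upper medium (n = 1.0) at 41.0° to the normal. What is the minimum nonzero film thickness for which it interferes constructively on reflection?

44.9 nm

Ray reflecting at the top interface goes from n = 1.0 toward n = 2.54: a half-wave phase shift.
Bottom surface (2.54 → 1.54): reflection off a lower-index medium gives no phase shift.
The two reflections differ by half a wavelength.
With one net inversion, constructive interference in reflection requires 2 n t cos θ_r = (m + ½) λ.
Snell's law: 1.0 sin 41.0° = 2.54 sin θ_r → sin θ_r = 0.258, cos θ_r = 0.966.
Minimum at m = 0: t = λ / (4 n cos θ_r) = 441 / (4 × 2.54 × 0.966) = 44.9 nm.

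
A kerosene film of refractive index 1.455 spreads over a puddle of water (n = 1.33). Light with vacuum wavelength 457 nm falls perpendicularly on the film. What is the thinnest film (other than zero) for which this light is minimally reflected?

157 nm

At the upper boundary (n = 1.0 to n = 1.455) the reflected ray undergoes a half-wave phase shift.
At the lower boundary (n = 1.455 to n = 1.33) the reflected ray undergoes no phase shift.
Exactly one π shift → a net half-wave offset.
So the condition for destructive reflection is 2 n t = m λ.
Minimum nonzero at m = 1: t = λ / (2 n) = 457 / (2 × 1.455) = 157 nm.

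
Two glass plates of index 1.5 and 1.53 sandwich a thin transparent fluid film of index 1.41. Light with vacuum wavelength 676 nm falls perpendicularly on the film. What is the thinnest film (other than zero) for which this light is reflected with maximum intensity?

120 nm

Ray reflecting at the top interface goes from n = 1.5 toward n = 1.41: no phase shift.
Bottom surface (1.41 → 1.53): reflection off a higher-index medium gives a half-wave phase shift.
Net: one phase inversion between the two reflected rays.
So the condition for constructive reflection is 2 n t = (m + ½) λ.
Minimum at m = 0: t = λ / (4 n) = 676 / (4 × 1.41) = 120 nm.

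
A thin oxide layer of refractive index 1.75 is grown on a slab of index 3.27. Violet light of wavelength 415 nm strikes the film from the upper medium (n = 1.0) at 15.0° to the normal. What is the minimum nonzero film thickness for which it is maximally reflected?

Ray reflecting at the top interface goes from n = 1.0 toward n = 1.75: a half-wave phase shift.
Ray reflecting at the bottom interface goes from n = 1.75 toward n = 3.27: a half-wave phase shift.
Net: no relative phase inversion (both shifts match).
With no net inversion, constructive interference in reflection requires 2 n t cos θ_r = m λ.
Snell's law: 1.0 sin 15.0° = 1.75 sin θ_r → sin θ_r = 0.148, cos θ_r = 0.989.
Minimum nonzero at m = 1: t = λ / (2 n cos θ_r) = 415 / (2 × 1.75 × 0.989) = 120 nm.

120 nm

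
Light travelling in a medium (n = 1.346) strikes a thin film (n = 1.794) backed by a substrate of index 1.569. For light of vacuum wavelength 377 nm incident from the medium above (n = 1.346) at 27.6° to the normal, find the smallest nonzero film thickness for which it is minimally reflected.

Top surface (1.346 → 1.794): reflection off a higher-index medium gives a half-wave phase shift.
At the lower boundary (n = 1.794 to n = 1.569) the reflected ray undergoes no phase shift.
The two reflections differ by half a wavelength.
For weak reflection here: 2 n t cos θ_r = m λ.
Snell's law: 1.346 sin 27.6° = 1.794 sin θ_r → sin θ_r = 0.348, cos θ_r = 0.938.
Minimum nonzero at m = 1: t = λ / (2 n cos θ_r) = 377 / (2 × 1.794 × 0.938) = 112 nm.

112 nm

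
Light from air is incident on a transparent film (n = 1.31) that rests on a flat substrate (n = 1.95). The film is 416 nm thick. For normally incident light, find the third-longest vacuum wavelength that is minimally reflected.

At the upper boundary (n = 1.0 to n = 1.31) the reflected ray undergoes a half-wave phase shift.
At the lower boundary (n = 1.31 to n = 1.95) the reflected ray undergoes a half-wave phase shift.
Zero or two π shifts → no net half-wave offset.
So the condition for destructive reflection is 2 n t = (m + ½) λ.
λ = 2 n t / (m + ½). The third-longest wavelength is m = 2: λ = 2 × 1.31 × 416 / 2.50 = 436 nm.

436 nm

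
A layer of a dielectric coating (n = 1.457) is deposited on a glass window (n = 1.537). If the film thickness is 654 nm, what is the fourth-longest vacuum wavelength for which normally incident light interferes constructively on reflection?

476 nm

Ray reflecting at the top interface goes from n = 1.0 toward n = 1.457: a half-wave phase shift.
At the lower boundary (n = 1.457 to n = 1.537) the reflected ray undergoes a half-wave phase shift.
The two reflections carry the same phase change, so no net offset.
For bright reflection here: 2 n t = m λ.
λ = 2 n t / m. The fourth-longest wavelength is m = 4: λ = 2 × 1.457 × 654 / 4.00 = 476 nm.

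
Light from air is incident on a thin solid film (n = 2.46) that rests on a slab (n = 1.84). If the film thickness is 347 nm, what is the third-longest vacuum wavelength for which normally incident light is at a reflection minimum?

Ray reflecting at the top interface goes from n = 1.0 toward n = 2.46: a half-wave phase shift.
At the lower boundary (n = 2.46 to n = 1.84) the reflected ray undergoes no phase shift.
Exactly one π shift → a net half-wave offset.
With one net inversion, destructive interference in reflection requires 2 n t = m λ.
λ = 2 n t / m. The third-longest wavelength is m = 3: λ = 2 × 2.46 × 347 / 3.00 = 569 nm.

569 nm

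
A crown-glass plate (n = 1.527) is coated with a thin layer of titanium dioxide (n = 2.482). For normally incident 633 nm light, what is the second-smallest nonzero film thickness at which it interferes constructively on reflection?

191 nm

Ray reflecting at the top interface goes from n = 1.0 toward n = 2.482: a half-wave phase shift.
Bottom surface (2.482 → 1.527): reflection off a lower-index medium gives no phase shift.
Net: one phase inversion between the two reflected rays.
For maximum reflection here: 2 n t = (m + ½) λ.
The second-smallest nonzero thickness corresponds to m = 1: t = (m + ½) λ / (2 n) = 1.50 × 633 / (2 × 2.482) = 191 nm.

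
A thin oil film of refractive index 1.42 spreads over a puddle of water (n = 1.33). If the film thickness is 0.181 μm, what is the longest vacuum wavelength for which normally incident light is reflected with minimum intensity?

514 nm

Ray reflecting at the top interface goes from n = 1.0 toward n = 1.42: a half-wave phase shift.
Ray reflecting at the bottom interface goes from n = 1.42 toward n = 1.33: no phase shift.
Exactly one π shift → a net half-wave offset.
So the condition for destructive reflection is 2 n t = m λ.
λ = 2 n t / m. The longest wavelength is m = 1: λ = 2 × 1.42 × 181 / 1.00 = 514 nm.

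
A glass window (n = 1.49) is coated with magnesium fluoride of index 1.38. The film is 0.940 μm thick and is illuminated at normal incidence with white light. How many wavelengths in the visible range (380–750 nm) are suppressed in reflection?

4

Top surface (1.0 → 1.38): reflection off a higher-index medium gives a half-wave phase shift.
Ray reflecting at the bottom interface goes from n = 1.38 toward n = 1.49: a half-wave phase shift.
Zero or two π shifts → no net half-wave offset.
So the condition for destructive reflection is 2 n t = (m + ½) λ.
λ = 2 n t / (m + ½) = 2594 / (m + ½) nm.
m=2: 1038 nm (IR); m=3: 741 nm (visible); m=4: 577 nm (visible); m=5: 472 nm (visible); m=6: 399 nm (visible); m=7: 346 nm (UV).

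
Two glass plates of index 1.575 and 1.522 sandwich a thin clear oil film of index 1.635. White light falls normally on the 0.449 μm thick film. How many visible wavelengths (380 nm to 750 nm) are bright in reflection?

At the upper boundary (n = 1.575 to n = 1.635) the reflected ray undergoes a half-wave phase shift.
At the lower boundary (n = 1.635 to n = 1.522) the reflected ray undergoes no phase shift.
Net: one phase inversion between the two reflected rays.
For bright reflection here: 2 n t = (m + ½) λ.
λ = 2 n t / (m + ½) = 1468 / (m + ½) nm.
m=1: 979 nm (IR); m=2: 587 nm (visible); m=3: 419 nm (visible); m=4: 326 nm (UV).

2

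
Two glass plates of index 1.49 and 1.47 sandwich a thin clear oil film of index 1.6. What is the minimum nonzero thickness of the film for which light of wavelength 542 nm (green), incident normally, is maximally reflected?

Top surface (1.49 → 1.6): reflection off a higher-index medium gives a half-wave phase shift.
At the lower boundary (n = 1.6 to n = 1.47) the reflected ray undergoes no phase shift.
Exactly one π shift → a net half-wave offset.
For strong reflection here: 2 n t = (m + ½) λ.
Minimum at m = 0: t = λ / (4 n) = 542 / (4 × 1.6) = 84.7 nm.

84.7 nm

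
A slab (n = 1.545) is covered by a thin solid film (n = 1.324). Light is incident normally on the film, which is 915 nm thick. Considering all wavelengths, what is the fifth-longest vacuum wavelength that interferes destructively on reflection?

Top surface (1.0 → 1.324): reflection off a higher-index medium gives a half-wave phase shift.
Ray reflecting at the bottom interface goes from n = 1.324 toward n = 1.545: a half-wave phase shift.
The two reflections carry the same phase change, so no net offset.
So the condition for destructive reflection is 2 n t = (m + ½) λ.
λ = 2 n t / (m + ½). The fifth-longest wavelength is m = 4: λ = 2 × 1.324 × 915 / 4.50 = 538 nm.

538 nm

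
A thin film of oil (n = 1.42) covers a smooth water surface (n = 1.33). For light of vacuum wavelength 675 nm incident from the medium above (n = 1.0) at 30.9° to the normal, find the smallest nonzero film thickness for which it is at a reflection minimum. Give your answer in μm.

Ray reflecting at the top interface goes from n = 1.0 toward n = 1.42: a half-wave phase shift.
Bottom surface (1.42 → 1.33): reflection off a lower-index medium gives no phase shift.
Exactly one π shift → a net half-wave offset.
So the condition for destructive reflection is 2 n t cos θ_r = m λ.
Snell's law: 1.0 sin 30.9° = 1.42 sin θ_r → sin θ_r = 0.362, cos θ_r = 0.932.
Minimum nonzero at m = 1: t = λ / (2 n cos θ_r) = 675 / (2 × 1.42 × 0.932) = 255 nm.

0.255 μm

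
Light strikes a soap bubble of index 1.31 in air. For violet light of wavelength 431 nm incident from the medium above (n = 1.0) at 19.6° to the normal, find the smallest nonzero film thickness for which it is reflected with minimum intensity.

170 nm

Ray reflecting at the top interface goes from n = 1.0 toward n = 1.31: a half-wave phase shift.
Ray reflecting at the bottom interface goes from n = 1.31 toward n = 1.0: no phase shift.
Net: one phase inversion between the two reflected rays.
With one net inversion, destructive interference in reflection requires 2 n t cos θ_r = m λ.
Snell's law: 1.0 sin 19.6° = 1.31 sin θ_r → sin θ_r = 0.256, cos θ_r = 0.967.
Minimum nonzero at m = 1: t = λ / (2 n cos θ_r) = 431 / (2 × 1.31 × 0.967) = 170 nm.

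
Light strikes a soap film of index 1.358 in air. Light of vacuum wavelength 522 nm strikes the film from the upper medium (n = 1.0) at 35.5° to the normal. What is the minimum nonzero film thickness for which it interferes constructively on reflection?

At the upper boundary (n = 1.0 to n = 1.358) the reflected ray undergoes a half-wave phase shift.
Bottom surface (1.358 → 1.0): reflection off a lower-index medium gives no phase shift.
Exactly one π shift → a net half-wave offset.
With one net inversion, constructive interference in reflection requires 2 n t cos θ_r = (m + ½) λ.
Snell's law: 1.0 sin 35.5° = 1.358 sin θ_r → sin θ_r = 0.428, cos θ_r = 0.904.
Minimum at m = 0: t = λ / (4 n cos θ_r) = 522 / (4 × 1.358 × 0.904) = 106 nm.

106 nm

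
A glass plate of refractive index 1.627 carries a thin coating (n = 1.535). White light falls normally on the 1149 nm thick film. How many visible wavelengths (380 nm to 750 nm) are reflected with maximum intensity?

5

Top surface (1.0 → 1.535): reflection off a higher-index medium gives a half-wave phase shift.
At the lower boundary (n = 1.535 to n = 1.627) the reflected ray undergoes a half-wave phase shift.
Net: no relative phase inversion (both shifts match).
For maximum reflection here: 2 n t = m λ.
λ = 2 n t / m = 3527 / m nm.
m=4: 882 nm (IR); m=5: 705 nm (visible); m=6: 588 nm (visible); m=7: 504 nm (visible); m=8: 441 nm (visible); m=9: 392 nm (visible); m=10: 353 nm (UV).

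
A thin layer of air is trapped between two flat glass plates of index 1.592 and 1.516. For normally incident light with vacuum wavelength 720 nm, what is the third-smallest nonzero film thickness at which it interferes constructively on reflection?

900 nm

At the upper boundary (n = 1.592 to n = 1.0) the reflected ray undergoes no phase shift.
At the lower boundary (n = 1.0 to n = 1.516) the reflected ray undergoes a half-wave phase shift.
Net: one phase inversion between the two reflected rays.
So the condition for constructive reflection is 2 n t = (m + ½) λ.
The third-smallest nonzero thickness corresponds to m = 2: t = (m + ½) λ / (2 n) = 2.50 × 720 / (2 × 1.0) = 900 nm.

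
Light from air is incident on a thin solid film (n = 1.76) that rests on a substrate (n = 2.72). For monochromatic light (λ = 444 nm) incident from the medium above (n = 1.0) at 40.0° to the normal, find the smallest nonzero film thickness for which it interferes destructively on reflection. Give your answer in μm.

Ray reflecting at the top interface goes from n = 1.0 toward n = 1.76: a half-wave phase shift.
At the lower boundary (n = 1.76 to n = 2.72) the reflected ray undergoes a half-wave phase shift.
Zero or two π shifts → no net half-wave offset.
For weak reflection here: 2 n t cos θ_r = (m + ½) λ.
Snell's law: 1.0 sin 40.0° = 1.76 sin θ_r → sin θ_r = 0.365, cos θ_r = 0.931.
Minimum at m = 0: t = λ / (4 n cos θ_r) = 444 / (4 × 1.76 × 0.931) = 67.7 nm.

0.0677 μm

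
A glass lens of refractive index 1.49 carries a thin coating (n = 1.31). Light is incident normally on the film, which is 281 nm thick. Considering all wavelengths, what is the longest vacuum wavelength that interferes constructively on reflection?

736 nm

Top surface (1.0 → 1.31): reflection off a higher-index medium gives a half-wave phase shift.
Ray reflecting at the bottom interface goes from n = 1.31 toward n = 1.49: a half-wave phase shift.
Zero or two π shifts → no net half-wave offset.
So the condition for constructive reflection is 2 n t = m λ.
λ = 2 n t / m. The longest wavelength is m = 1: λ = 2 × 1.31 × 281 / 1.00 = 736 nm.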